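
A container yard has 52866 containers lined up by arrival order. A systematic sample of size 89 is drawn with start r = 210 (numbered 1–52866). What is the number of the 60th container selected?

35256

k = 52866/89 = 594
60th selection = r + (60−1)·k = 210 + 59×594 = 210 + 35046 = 35256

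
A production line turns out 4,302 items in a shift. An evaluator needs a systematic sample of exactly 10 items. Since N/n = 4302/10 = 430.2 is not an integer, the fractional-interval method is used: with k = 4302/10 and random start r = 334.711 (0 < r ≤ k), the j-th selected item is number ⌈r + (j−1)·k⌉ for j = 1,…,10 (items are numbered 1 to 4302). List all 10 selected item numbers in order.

j=1: r + 0k = 334.711 → ⌈·⌉ = 335
j=2: r + 1k = 764.911 → ⌈·⌉ = 765
j=3: r + 2k = 1195.111 → ⌈·⌉ = 1196
j=4: r + 3k = 1625.311 → ⌈·⌉ = 1626
j=5: r + 4k = 2055.511 → ⌈·⌉ = 2056
j=6: r + 5k = 2485.711 → ⌈·⌉ = 2486
j=7: r + 6k = 2915.911 → ⌈·⌉ = 2916
j=8: r + 7k = 3346.111 → ⌈·⌉ = 3347
j=9: r + 8k = 3776.311 → ⌈·⌉ = 3777
j=10: r + 9k = 4206.511 → ⌈·⌉ = 4207

335, 765, 1196, 1626, 2056, 2486, 2916, 3347, 3777, 4207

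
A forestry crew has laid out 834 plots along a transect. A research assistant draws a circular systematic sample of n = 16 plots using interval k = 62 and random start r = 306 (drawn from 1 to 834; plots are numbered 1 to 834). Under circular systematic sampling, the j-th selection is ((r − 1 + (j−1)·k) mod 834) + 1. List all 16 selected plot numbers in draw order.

306, 368, 430, 492, 554, 616, 678, 740, 802, 30, 92, 154, 216, 278, 340, 402

Selection 1: 306
Selection 2: 306 + 62 = 368
Selection 3: 368 + 62 = 430
Selection 4: 430 + 62 = 492
Selection 5: 492 + 62 = 554
Selection 6: 554 + 62 = 616
Selection 7: 616 + 62 = 678
Selection 8: 678 + 62 = 740
Selection 9: 740 + 62 = 802
Selection 10: 802 + 62 = 864 → 864 − 834 = 30
Selection 11: 30 + 62 = 92
Selection 12: 92 + 62 = 154
Selection 13: 154 + 62 = 216
Selection 14: 216 + 62 = 278
Selection 15: 278 + 62 = 340
Selection 16: 340 + 62 = 402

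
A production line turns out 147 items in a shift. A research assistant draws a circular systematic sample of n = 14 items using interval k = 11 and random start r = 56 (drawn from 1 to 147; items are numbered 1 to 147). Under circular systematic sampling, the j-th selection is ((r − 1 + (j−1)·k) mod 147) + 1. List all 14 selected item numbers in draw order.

56, 67, 78, 89, 100, 111, 122, 133, 144, 8, 19, 30, 41, 52

Selection 1: 56
Selection 2: 56 + 11 = 67
Selection 3: 67 + 11 = 78
Selection 4: 78 + 11 = 89
Selection 5: 89 + 11 = 100
Selection 6: 100 + 11 = 111
Selection 7: 111 + 11 = 122
Selection 8: 122 + 11 = 133
Selection 9: 133 + 11 = 144
Selection 10: 144 + 11 = 155 → 155 − 147 = 8
Selection 11: 8 + 11 = 19
Selection 12: 19 + 11 = 30
Selection 13: 30 + 11 = 41
Selection 14: 41 + 11 = 52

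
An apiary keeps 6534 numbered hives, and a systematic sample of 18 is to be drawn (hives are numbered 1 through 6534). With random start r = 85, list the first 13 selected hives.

85, 448, 811, 1174, 1537, 1900, 2263, 2626, 2989, 3352, 3715, 4078, 4441

k = N/n = 6534/18 = 363
hive 1: 85
hive 2: 85 + 363 = 448
hive 3: 448 + 363 = 811
hive 4: 811 + 363 = 1174
hive 5: 1174 + 363 = 1537
hive 6: 1537 + 363 = 1900
hive 7: 1900 + 363 = 2263
hive 8: 2263 + 363 = 2626
hive 9: 2626 + 363 = 2989
hive 10: 2989 + 363 = 3352
hive 11: 3352 + 363 = 3715
hive 12: 3715 + 363 = 4078
hive 13: 4078 + 363 = 4441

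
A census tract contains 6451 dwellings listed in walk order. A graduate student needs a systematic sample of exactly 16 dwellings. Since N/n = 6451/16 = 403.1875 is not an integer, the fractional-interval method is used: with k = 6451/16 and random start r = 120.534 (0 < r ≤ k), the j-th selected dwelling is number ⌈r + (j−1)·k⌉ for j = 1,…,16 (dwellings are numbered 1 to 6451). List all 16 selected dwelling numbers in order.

j=1: r + 0k = 120.534 → ⌈·⌉ = 121
j=2: r + 1k = 523.7215 → ⌈·⌉ = 524
j=3: r + 2k = 926.909 → ⌈·⌉ = 927
j=4: r + 3k = 1330.0965 → ⌈·⌉ = 1331
j=5: r + 4k = 1733.284 → ⌈·⌉ = 1734
j=6: r + 5k = 2136.4715 → ⌈·⌉ = 2137
j=7: r + 6k = 2539.659 → ⌈·⌉ = 2540
j=8: r + 7k = 2942.8465 → ⌈·⌉ = 2943
j=9: r + 8k = 3346.034 → ⌈·⌉ = 3347
j=10: r + 9k = 3749.2215 → ⌈·⌉ = 3750
j=11: r + 10k = 4152.409 → ⌈·⌉ = 4153
j=12: r + 11k = 4555.5965 → ⌈·⌉ = 4556
j=13: r + 12k = 4958.784 → ⌈·⌉ = 4959
j=14: r + 13k = 5361.9715 → ⌈·⌉ = 5362
j=15: r + 14k = 5765.159 → ⌈·⌉ = 5766
j=16: r + 15k = 6168.3465 → ⌈·⌉ = 6169

121, 524, 927, 1331, 1734, 2137, 2540, 2943, 3347, 3750, 4153, 4556, 4959, 5362, 5766, 6169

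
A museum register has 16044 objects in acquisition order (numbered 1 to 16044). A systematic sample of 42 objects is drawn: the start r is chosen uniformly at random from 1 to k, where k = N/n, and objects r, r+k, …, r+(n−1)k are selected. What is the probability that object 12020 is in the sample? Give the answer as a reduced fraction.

1/382

k = 16044/42 = 382.
Object 12020 is selected iff r ≡ 12020 (mod 382); exactly one such r in {1,…,382}.
Inclusion probability = 1/382.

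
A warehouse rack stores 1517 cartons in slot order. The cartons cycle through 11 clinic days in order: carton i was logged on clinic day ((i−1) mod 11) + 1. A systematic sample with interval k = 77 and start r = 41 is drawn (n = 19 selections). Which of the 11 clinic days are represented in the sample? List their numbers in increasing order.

8

Consecutive selections differ by k = 77, so their clinic day numbers differ by 77 mod 11 = 0.
gcd(77, 11) = 11, so the sample visits 11/11 = 1 distinct residues mod 11.
Start 41 is clinic day 8; the clinic days hit are 8.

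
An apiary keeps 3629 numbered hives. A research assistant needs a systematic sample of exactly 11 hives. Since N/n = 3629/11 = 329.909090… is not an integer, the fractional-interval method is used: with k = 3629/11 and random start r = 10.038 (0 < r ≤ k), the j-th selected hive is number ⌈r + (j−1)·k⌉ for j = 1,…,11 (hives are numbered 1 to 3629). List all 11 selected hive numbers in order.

11, 340, 670, 1000, 1330, 1660, 1990, 2320, 2650, 2980, 3310

j=1: r + 0k = 10.038 → ⌈·⌉ = 11
j=2: r + 1k = 339.947090… → ⌈·⌉ = 340
j=3: r + 2k = 669.856181… → ⌈·⌉ = 670
j=4: r + 3k = 999.765272… → ⌈·⌉ = 1000
j=5: r + 4k = 1329.674363… → ⌈·⌉ = 1330
j=6: r + 5k = 1659.583454… → ⌈·⌉ = 1660
j=7: r + 6k = 1989.492545… → ⌈·⌉ = 1990
j=8: r + 7k = 2319.401636… → ⌈·⌉ = 2320
j=9: r + 8k = 2649.310727… → ⌈·⌉ = 2650
j=10: r + 9k = 2979.219818… → ⌈·⌉ = 2980
j=11: r + 10k = 3309.128909… → ⌈·⌉ = 3310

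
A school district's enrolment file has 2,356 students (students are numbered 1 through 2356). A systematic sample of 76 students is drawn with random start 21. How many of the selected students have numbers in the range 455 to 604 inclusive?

5

k = 2356/76 = 31
First selection ≥ 455: 21 + ⌈(455−21)/31⌉·31 = 21 + 14×31 = 455
Last selection ≤ 604: 21 + ⌊(604−21)/31⌋·31 = 21 + 18×31 = 579
Count = 18 − 14 + 1 = 5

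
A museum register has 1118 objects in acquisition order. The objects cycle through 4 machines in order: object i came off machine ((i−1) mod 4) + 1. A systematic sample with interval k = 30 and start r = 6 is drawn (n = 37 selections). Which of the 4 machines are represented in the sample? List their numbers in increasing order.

Consecutive selections differ by k = 30, so their machine numbers differ by 30 mod 4 = 2.
gcd(30, 4) = 2, so the sample visits 4/2 = 2 distinct residues mod 4.
Start 6 is machine 2; the machines hit are 2, 4.

2, 4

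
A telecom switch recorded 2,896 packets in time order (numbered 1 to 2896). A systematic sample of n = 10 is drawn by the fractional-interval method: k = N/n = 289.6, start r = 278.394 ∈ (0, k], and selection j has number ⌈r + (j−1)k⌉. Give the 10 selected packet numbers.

279, 568, 858, 1148, 1437, 1727, 2016, 2306, 2596, 2885

j=1: r + 0k = 278.394 → ⌈·⌉ = 279
j=2: r + 1k = 567.994 → ⌈·⌉ = 568
j=3: r + 2k = 857.594 → ⌈·⌉ = 858
j=4: r + 3k = 1147.194 → ⌈·⌉ = 1148
j=5: r + 4k = 1436.794 → ⌈·⌉ = 1437
j=6: r + 5k = 1726.394 → ⌈·⌉ = 1727
j=7: r + 6k = 2015.994 → ⌈·⌉ = 2016
j=8: r + 7k = 2305.594 → ⌈·⌉ = 2306
j=9: r + 8k = 2595.194 → ⌈·⌉ = 2596
j=10: r + 9k = 2884.794 → ⌈·⌉ = 2885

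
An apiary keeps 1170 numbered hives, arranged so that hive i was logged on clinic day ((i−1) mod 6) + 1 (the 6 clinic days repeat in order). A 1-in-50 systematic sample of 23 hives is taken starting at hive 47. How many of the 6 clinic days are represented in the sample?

3

Consecutive selections differ by k = 50, so their clinic day numbers differ by 50 mod 6 = 2.
gcd(50, 6) = 2, so the sample visits 6/2 = 3 distinct residues mod 6.
Start 47 is clinic day 5; the clinic days hit are 1, 3, 5.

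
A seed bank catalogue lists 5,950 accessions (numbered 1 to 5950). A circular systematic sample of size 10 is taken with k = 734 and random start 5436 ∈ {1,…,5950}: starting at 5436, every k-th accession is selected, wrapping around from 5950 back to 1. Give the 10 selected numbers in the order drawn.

Selection 1: 5436
Selection 2: 5436 + 734 = 6170 → 6170 − 5950 = 220
Selection 3: 220 + 734 = 954
Selection 4: 954 + 734 = 1688
Selection 5: 1688 + 734 = 2422
Selection 6: 2422 + 734 = 3156
Selection 7: 3156 + 734 = 3890
Selection 8: 3890 + 734 = 4624
Selection 9: 4624 + 734 = 5358
Selection 10: 5358 + 734 = 6092 → 6092 − 5950 = 142

5436, 220, 954, 1688, 2422, 3156, 3890, 4624, 5358, 142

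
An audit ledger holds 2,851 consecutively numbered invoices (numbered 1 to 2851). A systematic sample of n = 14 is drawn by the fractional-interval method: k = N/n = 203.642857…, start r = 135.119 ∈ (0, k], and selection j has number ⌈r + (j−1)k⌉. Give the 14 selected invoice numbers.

136, 339, 543, 747, 950, 1154, 1357, 1561, 1765, 1968, 2172, 2376, 2579, 2783

j=1: r + 0k = 135.119 → ⌈·⌉ = 136
j=2: r + 1k = 338.761857… → ⌈·⌉ = 339
j=3: r + 2k = 542.404714… → ⌈·⌉ = 543
j=4: r + 3k = 746.047571… → ⌈·⌉ = 747
j=5: r + 4k = 949.690428… → ⌈·⌉ = 950
j=6: r + 5k = 1153.333285… → ⌈·⌉ = 1154
j=7: r + 6k = 1356.976142… → ⌈·⌉ = 1357
j=8: r + 7k = 1560.619 → ⌈·⌉ = 1561
j=9: r + 8k = 1764.261857… → ⌈·⌉ = 1765
j=10: r + 9k = 1967.904714… → ⌈·⌉ = 1968
j=11: r + 10k = 2171.547571… → ⌈·⌉ = 2172
j=12: r + 11k = 2375.190428… → ⌈·⌉ = 2376
j=13: r + 12k = 2578.833285… → ⌈·⌉ = 2579
j=14: r + 13k = 2782.476142… → ⌈·⌉ = 2783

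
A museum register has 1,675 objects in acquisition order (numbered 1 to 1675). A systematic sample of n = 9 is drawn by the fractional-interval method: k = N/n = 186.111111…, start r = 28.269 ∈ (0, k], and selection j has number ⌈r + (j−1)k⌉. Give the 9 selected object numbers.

29, 215, 401, 587, 773, 959, 1145, 1332, 1518

j=1: r + 0k = 28.269 → ⌈·⌉ = 29
j=2: r + 1k = 214.380111… → ⌈·⌉ = 215
j=3: r + 2k = 400.491222… → ⌈·⌉ = 401
j=4: r + 3k = 586.602333… → ⌈·⌉ = 587
j=5: r + 4k = 772.713444… → ⌈·⌉ = 773
j=6: r + 5k = 958.824555… → ⌈·⌉ = 959
j=7: r + 6k = 1144.935666… → ⌈·⌉ = 1145
j=8: r + 7k = 1331.046777… → ⌈·⌉ = 1332
j=9: r + 8k = 1517.157888… → ⌈·⌉ = 1518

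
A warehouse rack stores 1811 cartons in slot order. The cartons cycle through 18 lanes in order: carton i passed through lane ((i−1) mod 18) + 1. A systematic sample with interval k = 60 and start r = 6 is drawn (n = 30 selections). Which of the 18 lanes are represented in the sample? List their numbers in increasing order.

6, 12, 18

Consecutive selections differ by k = 60, so their lane numbers differ by 60 mod 18 = 6.
gcd(60, 18) = 6, so the sample visits 18/6 = 3 distinct residues mod 18.
Start 6 is lane 6; the lanes hit are 6, 12, 18.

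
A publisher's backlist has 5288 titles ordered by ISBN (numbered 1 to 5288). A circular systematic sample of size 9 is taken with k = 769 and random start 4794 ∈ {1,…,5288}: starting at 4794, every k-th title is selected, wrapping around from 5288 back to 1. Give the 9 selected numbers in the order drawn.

Selection 1: 4794
Selection 2: 4794 + 769 = 5563 → 5563 − 5288 = 275
Selection 3: 275 + 769 = 1044
Selection 4: 1044 + 769 = 1813
Selection 5: 1813 + 769 = 2582
Selection 6: 2582 + 769 = 3351
Selection 7: 3351 + 769 = 4120
Selection 8: 4120 + 769 = 4889
Selection 9: 4889 + 769 = 5658 → 5658 − 5288 = 370

4794, 275, 1044, 1813, 2582, 3351, 4120, 4889, 370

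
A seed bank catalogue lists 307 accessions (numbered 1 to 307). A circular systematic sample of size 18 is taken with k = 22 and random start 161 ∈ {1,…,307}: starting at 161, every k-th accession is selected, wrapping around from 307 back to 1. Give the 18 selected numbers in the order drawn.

161, 183, 205, 227, 249, 271, 293, 8, 30, 52, 74, 96, 118, 140, 162, 184, 206, 228

Selection 1: 161
Selection 2: 161 + 22 = 183
Selection 3: 183 + 22 = 205
Selection 4: 205 + 22 = 227
Selection 5: 227 + 22 = 249
Selection 6: 249 + 22 = 271
Selection 7: 271 + 22 = 293
Selection 8: 293 + 22 = 315 → 315 − 307 = 8
Selection 9: 8 + 22 = 30
Selection 10: 30 + 22 = 52
Selection 11: 52 + 22 = 74
Selection 12: 74 + 22 = 96
Selection 13: 96 + 22 = 118
Selection 14: 118 + 22 = 140
Selection 15: 140 + 22 = 162
Selection 16: 162 + 22 = 184
Selection 17: 184 + 22 = 206
Selection 18: 206 + 22 = 228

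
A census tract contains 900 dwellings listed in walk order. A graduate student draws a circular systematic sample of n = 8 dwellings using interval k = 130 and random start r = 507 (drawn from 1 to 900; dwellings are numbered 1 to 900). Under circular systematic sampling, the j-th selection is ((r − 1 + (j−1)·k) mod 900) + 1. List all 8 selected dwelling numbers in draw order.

Selection 1: 507
Selection 2: 507 + 130 = 637
Selection 3: 637 + 130 = 767
Selection 4: 767 + 130 = 897
Selection 5: 897 + 130 = 1027 → 1027 − 900 = 127
Selection 6: 127 + 130 = 257
Selection 7: 257 + 130 = 387
Selection 8: 387 + 130 = 517

507, 637, 767, 897, 127, 257, 387, 517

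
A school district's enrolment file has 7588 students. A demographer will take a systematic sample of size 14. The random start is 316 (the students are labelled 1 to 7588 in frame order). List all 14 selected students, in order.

k = N/n = 7588/14 = 542
student 1: 316
student 2: 316 + 542 = 858
student 3: 858 + 542 = 1400
student 4: 1400 + 542 = 1942
student 5: 1942 + 542 = 2484
student 6: 2484 + 542 = 3026
student 7: 3026 + 542 = 3568
student 8: 3568 + 542 = 4110
student 9: 4110 + 542 = 4652
student 10: 4652 + 542 = 5194
student 11: 5194 + 542 = 5736
student 12: 5736 + 542 = 6278
student 13: 6278 + 542 = 6820
student 14: 6820 + 542 = 7362

316, 858, 1400, 1942, 2484, 3026, 3568, 4110, 4652, 5194, 5736, 6278, 6820, 7362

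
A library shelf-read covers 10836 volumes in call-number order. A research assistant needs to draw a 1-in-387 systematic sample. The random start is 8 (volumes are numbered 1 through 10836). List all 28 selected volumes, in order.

volume 1: 8
volume 2: 8 + 387 = 395
volume 3: 395 + 387 = 782
volume 4: 782 + 387 = 1169
volume 5: 1169 + 387 = 1556
volume 6: 1556 + 387 = 1943
volume 7: 1943 + 387 = 2330
volume 8: 2330 + 387 = 2717
volume 9: 2717 + 387 = 3104
volume 10: 3104 + 387 = 3491
volume 11: 3491 + 387 = 3878
volume 12: 3878 + 387 = 4265
volume 13: 4265 + 387 = 4652
volume 14: 4652 + 387 = 5039
volume 15: 5039 + 387 = 5426
volume 16: 5426 + 387 = 5813
volume 17: 5813 + 387 = 6200
volume 18: 6200 + 387 = 6587
volume 19: 6587 + 387 = 6974
volume 20: 6974 + 387 = 7361
volume 21: 7361 + 387 = 7748
volume 22: 7748 + 387 = 8135
volume 23: 8135 + 387 = 8522
volume 24: 8522 + 387 = 8909
volume 25: 8909 + 387 = 9296
volume 26: 9296 + 387 = 9683
volume 27: 9683 + 387 = 10070
volume 28: 10070 + 387 = 10457

8, 395, 782, 1169, 1556, 1943, 2330, 2717, 3104, 3491, 3878, 4265, 4652, 5039, 5426, 5813, 6200, 6587, 6974, 7361, 7748, 8135, 8522, 8909, 9296, 9683, 10070, 10457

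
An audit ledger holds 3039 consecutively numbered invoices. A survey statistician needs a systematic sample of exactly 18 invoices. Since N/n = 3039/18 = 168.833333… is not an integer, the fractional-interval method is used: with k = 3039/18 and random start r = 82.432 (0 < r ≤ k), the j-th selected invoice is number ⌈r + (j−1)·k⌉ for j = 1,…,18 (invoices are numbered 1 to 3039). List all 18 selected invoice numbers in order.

j=1: r + 0k = 82.432 → ⌈·⌉ = 83
j=2: r + 1k = 251.265333… → ⌈·⌉ = 252
j=3: r + 2k = 420.098666… → ⌈·⌉ = 421
j=4: r + 3k = 588.932 → ⌈·⌉ = 589
j=5: r + 4k = 757.765333… → ⌈·⌉ = 758
j=6: r + 5k = 926.598666… → ⌈·⌉ = 927
j=7: r + 6k = 1095.432 → ⌈·⌉ = 1096
j=8: r + 7k = 1264.265333… → ⌈·⌉ = 1265
j=9: r + 8k = 1433.098666… → ⌈·⌉ = 1434
j=10: r + 9k = 1601.932 → ⌈·⌉ = 1602
j=11: r + 10k = 1770.765333… → ⌈·⌉ = 1771
j=12: r + 11k = 1939.598666… → ⌈·⌉ = 1940
j=13: r + 12k = 2108.432 → ⌈·⌉ = 2109
j=14: r + 13k = 2277.265333… → ⌈·⌉ = 2278
j=15: r + 14k = 2446.098666… → ⌈·⌉ = 2447
j=16: r + 15k = 2614.932 → ⌈·⌉ = 2615
j=17: r + 16k = 2783.765333… → ⌈·⌉ = 2784
j=18: r + 17k = 2952.598666… → ⌈·⌉ = 2953

83, 252, 421, 589, 758, 927, 1096, 1265, 1434, 1602, 1771, 1940, 2109, 2278, 2447, 2615, 2784, 2953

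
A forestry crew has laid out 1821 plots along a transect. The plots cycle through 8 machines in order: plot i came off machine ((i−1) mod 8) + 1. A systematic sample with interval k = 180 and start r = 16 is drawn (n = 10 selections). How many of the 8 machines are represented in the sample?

Consecutive selections differ by k = 180, so their machine numbers differ by 180 mod 8 = 4.
gcd(180, 8) = 4, so the sample visits 8/4 = 2 distinct residues mod 8.
Start 16 is machine 8; the machines hit are 4, 8.

2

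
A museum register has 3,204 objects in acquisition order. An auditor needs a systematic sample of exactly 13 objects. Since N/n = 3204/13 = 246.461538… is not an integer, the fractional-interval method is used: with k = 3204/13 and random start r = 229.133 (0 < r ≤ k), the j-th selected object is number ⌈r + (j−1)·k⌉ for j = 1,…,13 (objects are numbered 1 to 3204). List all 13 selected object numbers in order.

j=1: r + 0k = 229.133 → ⌈·⌉ = 230
j=2: r + 1k = 475.594538… → ⌈·⌉ = 476
j=3: r + 2k = 722.056076… → ⌈·⌉ = 723
j=4: r + 3k = 968.517615… → ⌈·⌉ = 969
j=5: r + 4k = 1214.979153… → ⌈·⌉ = 1215
j=6: r + 5k = 1461.440692… → ⌈·⌉ = 1462
j=7: r + 6k = 1707.902230… → ⌈·⌉ = 1708
j=8: r + 7k = 1954.363769… → ⌈·⌉ = 1955
j=9: r + 8k = 2200.825307… → ⌈·⌉ = 2201
j=10: r + 9k = 2447.286846… → ⌈·⌉ = 2448
j=11: r + 10k = 2693.748384… → ⌈·⌉ = 2694
j=12: r + 11k = 2940.209923… → ⌈·⌉ = 2941
j=13: r + 12k = 3186.671461… → ⌈·⌉ = 3187

230, 476, 723, 969, 1215, 1462, 1708, 1955, 2201, 2448, 2694, 2941, 3187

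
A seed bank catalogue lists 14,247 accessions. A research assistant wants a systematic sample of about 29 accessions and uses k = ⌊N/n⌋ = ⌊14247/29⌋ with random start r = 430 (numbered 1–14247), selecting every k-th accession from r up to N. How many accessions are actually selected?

29

k = ⌊14247/29⌋ = 491
Achieved size = ⌊(14247 − 430)/491⌋ + 1 = ⌊13817/491⌋ + 1 = 28 + 1 = 29
(last selection: 430 + 28×491 = 14178 ≤ 14247; next would be 14669 > 14247)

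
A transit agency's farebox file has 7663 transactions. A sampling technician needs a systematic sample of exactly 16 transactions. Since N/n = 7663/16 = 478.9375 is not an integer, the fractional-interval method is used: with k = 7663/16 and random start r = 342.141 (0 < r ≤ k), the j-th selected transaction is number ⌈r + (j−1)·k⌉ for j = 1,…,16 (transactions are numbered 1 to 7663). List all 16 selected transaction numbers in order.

343, 822, 1301, 1779, 2258, 2737, 3216, 3695, 4174, 4653, 5132, 5611, 6090, 6569, 7048, 7527

j=1: r + 0k = 342.141 → ⌈·⌉ = 343
j=2: r + 1k = 821.0785 → ⌈·⌉ = 822
j=3: r + 2k = 1300.016 → ⌈·⌉ = 1301
j=4: r + 3k = 1778.9535 → ⌈·⌉ = 1779
j=5: r + 4k = 2257.891 → ⌈·⌉ = 2258
j=6: r + 5k = 2736.8285 → ⌈·⌉ = 2737
j=7: r + 6k = 3215.766 → ⌈·⌉ = 3216
j=8: r + 7k = 3694.7035 → ⌈·⌉ = 3695
j=9: r + 8k = 4173.641 → ⌈·⌉ = 4174
j=10: r + 9k = 4652.5785 → ⌈·⌉ = 4653
j=11: r + 10k = 5131.516 → ⌈·⌉ = 5132
j=12: r + 11k = 5610.4535 → ⌈·⌉ = 5611
j=13: r + 12k = 6089.391 → ⌈·⌉ = 6090
j=14: r + 13k = 6568.3285 → ⌈·⌉ = 6569
j=15: r + 14k = 7047.266 → ⌈·⌉ = 7048
j=16: r + 15k = 7526.2035 → ⌈·⌉ = 7527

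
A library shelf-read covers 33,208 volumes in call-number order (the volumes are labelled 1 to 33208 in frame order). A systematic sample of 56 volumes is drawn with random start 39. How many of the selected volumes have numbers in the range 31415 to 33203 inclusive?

3

k = 33208/56 = 593
First selection ≥ 31415: 39 + ⌈(31415−39)/593⌉·593 = 39 + 53×593 = 31468
Last selection ≤ 33203: 39 + ⌊(33203−39)/593⌋·593 = 39 + 55×593 = 32654
Count = 55 − 53 + 1 = 3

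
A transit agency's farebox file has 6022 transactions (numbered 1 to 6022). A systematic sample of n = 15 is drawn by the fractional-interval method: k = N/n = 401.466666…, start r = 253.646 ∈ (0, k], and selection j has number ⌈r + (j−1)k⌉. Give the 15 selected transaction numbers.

j=1: r + 0k = 253.646 → ⌈·⌉ = 254
j=2: r + 1k = 655.112666… → ⌈·⌉ = 656
j=3: r + 2k = 1056.579333… → ⌈·⌉ = 1057
j=4: r + 3k = 1458.046 → ⌈·⌉ = 1459
j=5: r + 4k = 1859.512666… → ⌈·⌉ = 1860
j=6: r + 5k = 2260.979333… → ⌈·⌉ = 2261
j=7: r + 6k = 2662.446 → ⌈·⌉ = 2663
j=8: r + 7k = 3063.912666… → ⌈·⌉ = 3064
j=9: r + 8k = 3465.379333… → ⌈·⌉ = 3466
j=10: r + 9k = 3866.846 → ⌈·⌉ = 3867
j=11: r + 10k = 4268.312666… → ⌈·⌉ = 4269
j=12: r + 11k = 4669.779333… → ⌈·⌉ = 4670
j=13: r + 12k = 5071.246 → ⌈·⌉ = 5072
j=14: r + 13k = 5472.712666… → ⌈·⌉ = 5473
j=15: r + 14k = 5874.179333… → ⌈·⌉ = 5875

254, 656, 1057, 1459, 1860, 2261, 2663, 3064, 3466, 3867, 4269, 4670, 5072, 5473, 5875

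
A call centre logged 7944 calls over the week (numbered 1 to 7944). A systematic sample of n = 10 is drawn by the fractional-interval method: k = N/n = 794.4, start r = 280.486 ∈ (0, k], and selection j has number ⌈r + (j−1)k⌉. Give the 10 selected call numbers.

j=1: r + 0k = 280.486 → ⌈·⌉ = 281
j=2: r + 1k = 1074.886 → ⌈·⌉ = 1075
j=3: r + 2k = 1869.286 → ⌈·⌉ = 1870
j=4: r + 3k = 2663.686 → ⌈·⌉ = 2664
j=5: r + 4k = 3458.086 → ⌈·⌉ = 3459
j=6: r + 5k = 4252.486 → ⌈·⌉ = 4253
j=7: r + 6k = 5046.886 → ⌈·⌉ = 5047
j=8: r + 7k = 5841.286 → ⌈·⌉ = 5842
j=9: r + 8k = 6635.686 → ⌈·⌉ = 6636
j=10: r + 9k = 7430.086 → ⌈·⌉ = 7431

281, 1075, 1870, 2664, 3459, 4253, 5047, 5842, 6636, 7431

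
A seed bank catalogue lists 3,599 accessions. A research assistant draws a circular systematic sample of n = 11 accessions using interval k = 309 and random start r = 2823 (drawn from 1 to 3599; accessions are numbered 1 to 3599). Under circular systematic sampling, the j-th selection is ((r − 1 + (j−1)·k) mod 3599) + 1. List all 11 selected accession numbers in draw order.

2823, 3132, 3441, 151, 460, 769, 1078, 1387, 1696, 2005, 2314

Selection 1: 2823
Selection 2: 2823 + 309 = 3132
Selection 3: 3132 + 309 = 3441
Selection 4: 3441 + 309 = 3750 → 3750 − 3599 = 151
Selection 5: 151 + 309 = 460
Selection 6: 460 + 309 = 769
Selection 7: 769 + 309 = 1078
Selection 8: 1078 + 309 = 1387
Selection 9: 1387 + 309 = 1696
Selection 10: 1696 + 309 = 2005
Selection 11: 2005 + 309 = 2314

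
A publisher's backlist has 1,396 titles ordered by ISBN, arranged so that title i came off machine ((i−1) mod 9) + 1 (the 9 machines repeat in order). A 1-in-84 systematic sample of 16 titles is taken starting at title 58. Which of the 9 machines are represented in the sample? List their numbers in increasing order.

1, 4, 7

Consecutive selections differ by k = 84, so their machine numbers differ by 84 mod 9 = 3.
gcd(84, 9) = 3, so the sample visits 9/3 = 3 distinct residues mod 9.
Start 58 is machine 4; the machines hit are 1, 4, 7.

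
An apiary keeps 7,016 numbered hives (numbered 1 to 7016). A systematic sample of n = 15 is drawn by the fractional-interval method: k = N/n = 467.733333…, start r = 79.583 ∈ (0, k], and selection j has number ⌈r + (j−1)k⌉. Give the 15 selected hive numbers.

j=1: r + 0k = 79.583 → ⌈·⌉ = 80
j=2: r + 1k = 547.316333… → ⌈·⌉ = 548
j=3: r + 2k = 1015.049666… → ⌈·⌉ = 1016
j=4: r + 3k = 1482.783 → ⌈·⌉ = 1483
j=5: r + 4k = 1950.516333… → ⌈·⌉ = 1951
j=6: r + 5k = 2418.249666… → ⌈·⌉ = 2419
j=7: r + 6k = 2885.983 → ⌈·⌉ = 2886
j=8: r + 7k = 3353.716333… → ⌈·⌉ = 3354
j=9: r + 8k = 3821.449666… → ⌈·⌉ = 3822
j=10: r + 9k = 4289.183 → ⌈·⌉ = 4290
j=11: r + 10k = 4756.916333… → ⌈·⌉ = 4757
j=12: r + 11k = 5224.649666… → ⌈·⌉ = 5225
j=13: r + 12k = 5692.383 → ⌈·⌉ = 5693
j=14: r + 13k = 6160.116333… → ⌈·⌉ = 6161
j=15: r + 14k = 6627.849666… → ⌈·⌉ = 6628

80, 548, 1016, 1483, 1951, 2419, 2886, 3354, 3822, 4290, 4757, 5225, 5693, 6161, 6628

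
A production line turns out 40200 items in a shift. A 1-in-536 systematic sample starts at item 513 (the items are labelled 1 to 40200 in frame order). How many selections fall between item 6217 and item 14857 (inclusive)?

16

k = 536
First selection ≥ 6217: 513 + ⌈(6217−513)/536⌉·536 = 513 + 11×536 = 6409
Last selection ≤ 14857: 513 + ⌊(14857−513)/536⌋·536 = 513 + 26×536 = 14449
Count = 26 − 11 + 1 = 16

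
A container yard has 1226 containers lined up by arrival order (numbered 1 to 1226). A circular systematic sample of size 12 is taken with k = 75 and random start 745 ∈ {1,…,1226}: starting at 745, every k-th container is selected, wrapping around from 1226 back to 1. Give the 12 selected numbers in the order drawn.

745, 820, 895, 970, 1045, 1120, 1195, 44, 119, 194, 269, 344

Selection 1: 745
Selection 2: 745 + 75 = 820
Selection 3: 820 + 75 = 895
Selection 4: 895 + 75 = 970
Selection 5: 970 + 75 = 1045
Selection 6: 1045 + 75 = 1120
Selection 7: 1120 + 75 = 1195
Selection 8: 1195 + 75 = 1270 → 1270 − 1226 = 44
Selection 9: 44 + 75 = 119
Selection 10: 119 + 75 = 194
Selection 11: 194 + 75 = 269
Selection 12: 269 + 75 = 344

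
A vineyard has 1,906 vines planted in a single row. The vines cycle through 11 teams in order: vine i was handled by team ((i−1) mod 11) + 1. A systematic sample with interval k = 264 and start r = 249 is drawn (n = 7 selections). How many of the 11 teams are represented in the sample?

Consecutive selections differ by k = 264, so their team numbers differ by 264 mod 11 = 0.
gcd(264, 11) = 11, so the sample visits 11/11 = 1 distinct residues mod 11.
Start 249 is team 7; the teams hit are 7.

1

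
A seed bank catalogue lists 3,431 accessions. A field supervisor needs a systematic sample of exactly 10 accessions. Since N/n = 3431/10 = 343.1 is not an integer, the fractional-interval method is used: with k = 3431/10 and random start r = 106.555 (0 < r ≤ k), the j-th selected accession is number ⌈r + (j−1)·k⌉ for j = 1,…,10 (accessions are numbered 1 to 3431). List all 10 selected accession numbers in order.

107, 450, 793, 1136, 1479, 1823, 2166, 2509, 2852, 3195

j=1: r + 0k = 106.555 → ⌈·⌉ = 107
j=2: r + 1k = 449.655 → ⌈·⌉ = 450
j=3: r + 2k = 792.755 → ⌈·⌉ = 793
j=4: r + 3k = 1135.855 → ⌈·⌉ = 1136
j=5: r + 4k = 1478.955 → ⌈·⌉ = 1479
j=6: r + 5k = 1822.055 → ⌈·⌉ = 1823
j=7: r + 6k = 2165.155 → ⌈·⌉ = 2166
j=8: r + 7k = 2508.255 → ⌈·⌉ = 2509
j=9: r + 8k = 2851.355 → ⌈·⌉ = 2852
j=10: r + 9k = 3194.455 → ⌈·⌉ = 3195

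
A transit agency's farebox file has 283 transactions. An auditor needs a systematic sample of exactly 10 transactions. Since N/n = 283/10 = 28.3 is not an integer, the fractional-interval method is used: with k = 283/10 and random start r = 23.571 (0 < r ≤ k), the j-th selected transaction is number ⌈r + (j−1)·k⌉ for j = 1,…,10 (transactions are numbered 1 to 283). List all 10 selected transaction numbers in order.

24, 52, 81, 109, 137, 166, 194, 222, 250, 279

j=1: r + 0k = 23.571 → ⌈·⌉ = 24
j=2: r + 1k = 51.871 → ⌈·⌉ = 52
j=3: r + 2k = 80.171 → ⌈·⌉ = 81
j=4: r + 3k = 108.471 → ⌈·⌉ = 109
j=5: r + 4k = 136.771 → ⌈·⌉ = 137
j=6: r + 5k = 165.071 → ⌈·⌉ = 166
j=7: r + 6k = 193.371 → ⌈·⌉ = 194
j=8: r + 7k = 221.671 → ⌈·⌉ = 222
j=9: r + 8k = 249.971 → ⌈·⌉ = 250
j=10: r + 9k = 278.271 → ⌈·⌉ = 279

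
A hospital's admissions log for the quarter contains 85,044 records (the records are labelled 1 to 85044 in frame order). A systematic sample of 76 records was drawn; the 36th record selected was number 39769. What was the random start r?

k = 85044/76 = 1119
r = 39769 − (36−1)×1119 = 39769 − 39165 = 604

604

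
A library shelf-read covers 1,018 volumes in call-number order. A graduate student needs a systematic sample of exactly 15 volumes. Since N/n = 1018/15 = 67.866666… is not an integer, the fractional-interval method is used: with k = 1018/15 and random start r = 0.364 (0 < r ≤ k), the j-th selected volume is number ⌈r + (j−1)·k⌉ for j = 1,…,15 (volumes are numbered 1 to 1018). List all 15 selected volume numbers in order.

j=1: r + 0k = 0.364 → ⌈·⌉ = 1
j=2: r + 1k = 68.230666… → ⌈·⌉ = 69
j=3: r + 2k = 136.097333… → ⌈·⌉ = 137
j=4: r + 3k = 203.964 → ⌈·⌉ = 204
j=5: r + 4k = 271.830666… → ⌈·⌉ = 272
j=6: r + 5k = 339.697333… → ⌈·⌉ = 340
j=7: r + 6k = 407.564 → ⌈·⌉ = 408
j=8: r + 7k = 475.430666… → ⌈·⌉ = 476
j=9: r + 8k = 543.297333… → ⌈·⌉ = 544
j=10: r + 9k = 611.164 → ⌈·⌉ = 612
j=11: r + 10k = 679.030666… → ⌈·⌉ = 680
j=12: r + 11k = 746.897333… → ⌈·⌉ = 747
j=13: r + 12k = 814.764 → ⌈·⌉ = 815
j=14: r + 13k = 882.630666… → ⌈·⌉ = 883
j=15: r + 14k = 950.497333… → ⌈·⌉ = 951

1, 69, 137, 204, 272, 340, 408, 476, 544, 612, 680, 747, 815, 883, 951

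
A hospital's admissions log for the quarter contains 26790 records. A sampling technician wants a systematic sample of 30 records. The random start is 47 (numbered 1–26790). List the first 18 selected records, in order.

k = N/n = 26790/30 = 893
record 1: 47
record 2: 47 + 893 = 940
record 3: 940 + 893 = 1833
record 4: 1833 + 893 = 2726
record 5: 2726 + 893 = 3619
record 6: 3619 + 893 = 4512
record 7: 4512 + 893 = 5405
record 8: 5405 + 893 = 6298
record 9: 6298 + 893 = 7191
record 10: 7191 + 893 = 8084
record 11: 8084 + 893 = 8977
record 12: 8977 + 893 = 9870
record 13: 9870 + 893 = 10763
record 14: 10763 + 893 = 11656
record 15: 11656 + 893 = 12549
record 16: 12549 + 893 = 13442
record 17: 13442 + 893 = 14335
record 18: 14335 + 893 = 15228

47, 940, 1833, 2726, 3619, 4512, 5405, 6298, 7191, 8084, 8977, 9870, 10763, 11656, 12549, 13442, 14335, 15228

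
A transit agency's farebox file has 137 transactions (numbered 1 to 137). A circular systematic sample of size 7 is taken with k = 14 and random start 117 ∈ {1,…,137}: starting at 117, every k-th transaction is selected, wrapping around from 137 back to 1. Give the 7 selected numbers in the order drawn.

Selection 1: 117
Selection 2: 117 + 14 = 131
Selection 3: 131 + 14 = 145 → 145 − 137 = 8
Selection 4: 8 + 14 = 22
Selection 5: 22 + 14 = 36
Selection 6: 36 + 14 = 50
Selection 7: 50 + 14 = 64

117, 131, 8, 22, 36, 50, 64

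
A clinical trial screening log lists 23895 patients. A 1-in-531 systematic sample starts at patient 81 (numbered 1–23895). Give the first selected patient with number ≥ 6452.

k = 531
Steps past start: ⌈(6452 − 81)/531⌉ = ⌈6371/531⌉ = 12
Selected patient: 81 + 12×531 = 6453

6453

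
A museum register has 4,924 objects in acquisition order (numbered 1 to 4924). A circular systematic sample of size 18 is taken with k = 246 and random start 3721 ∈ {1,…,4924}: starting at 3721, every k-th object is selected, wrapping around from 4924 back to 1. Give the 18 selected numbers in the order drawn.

3721, 3967, 4213, 4459, 4705, 27, 273, 519, 765, 1011, 1257, 1503, 1749, 1995, 2241, 2487, 2733, 2979

Selection 1: 3721
Selection 2: 3721 + 246 = 3967
Selection 3: 3967 + 246 = 4213
Selection 4: 4213 + 246 = 4459
Selection 5: 4459 + 246 = 4705
Selection 6: 4705 + 246 = 4951 → 4951 − 4924 = 27
Selection 7: 27 + 246 = 273
Selection 8: 273 + 246 = 519
Selection 9: 519 + 246 = 765
Selection 10: 765 + 246 = 1011
Selection 11: 1011 + 246 = 1257
Selection 12: 1257 + 246 = 1503
Selection 13: 1503 + 246 = 1749
Selection 14: 1749 + 246 = 1995
Selection 15: 1995 + 246 = 2241
Selection 16: 2241 + 246 = 2487
Selection 17: 2487 + 246 = 2733
Selection 18: 2733 + 246 = 2979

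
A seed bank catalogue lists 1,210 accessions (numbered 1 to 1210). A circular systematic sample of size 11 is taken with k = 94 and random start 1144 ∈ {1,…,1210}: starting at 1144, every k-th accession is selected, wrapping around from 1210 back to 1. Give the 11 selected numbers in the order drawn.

Selection 1: 1144
Selection 2: 1144 + 94 = 1238 → 1238 − 1210 = 28
Selection 3: 28 + 94 = 122
Selection 4: 122 + 94 = 216
Selection 5: 216 + 94 = 310
Selection 6: 310 + 94 = 404
Selection 7: 404 + 94 = 498
Selection 8: 498 + 94 = 592
Selection 9: 592 + 94 = 686
Selection 10: 686 + 94 = 780
Selection 11: 780 + 94 = 874

1144, 28, 122, 216, 310, 404, 498, 592, 686, 780, 874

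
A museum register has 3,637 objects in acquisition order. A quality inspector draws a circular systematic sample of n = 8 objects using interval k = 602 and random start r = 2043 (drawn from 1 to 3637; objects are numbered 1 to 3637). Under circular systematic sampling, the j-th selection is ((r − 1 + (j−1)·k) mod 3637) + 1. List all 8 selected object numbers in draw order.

2043, 2645, 3247, 212, 814, 1416, 2018, 2620

Selection 1: 2043
Selection 2: 2043 + 602 = 2645
Selection 3: 2645 + 602 = 3247
Selection 4: 3247 + 602 = 3849 → 3849 − 3637 = 212
Selection 5: 212 + 602 = 814
Selection 6: 814 + 602 = 1416
Selection 7: 1416 + 602 = 2018
Selection 8: 2018 + 602 = 2620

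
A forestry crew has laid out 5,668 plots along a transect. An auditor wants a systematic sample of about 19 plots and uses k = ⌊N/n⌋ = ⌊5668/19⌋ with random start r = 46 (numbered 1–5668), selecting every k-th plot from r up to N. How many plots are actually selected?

19

k = ⌊5668/19⌋ = 298
Achieved size = ⌊(5668 − 46)/298⌋ + 1 = ⌊5622/298⌋ + 1 = 18 + 1 = 19
(last selection: 46 + 18×298 = 5410 ≤ 5668; next would be 5708 > 5668)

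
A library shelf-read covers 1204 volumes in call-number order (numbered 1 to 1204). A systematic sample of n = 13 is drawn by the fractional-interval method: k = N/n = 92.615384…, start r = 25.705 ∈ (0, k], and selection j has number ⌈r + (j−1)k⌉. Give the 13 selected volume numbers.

26, 119, 211, 304, 397, 489, 582, 675, 767, 860, 952, 1045, 1138

j=1: r + 0k = 25.705 → ⌈·⌉ = 26
j=2: r + 1k = 118.320384… → ⌈·⌉ = 119
j=3: r + 2k = 210.935769… → ⌈·⌉ = 211
j=4: r + 3k = 303.551153… → ⌈·⌉ = 304
j=5: r + 4k = 396.166538… → ⌈·⌉ = 397
j=6: r + 5k = 488.781923… → ⌈·⌉ = 489
j=7: r + 6k = 581.397307… → ⌈·⌉ = 582
j=8: r + 7k = 674.012692… → ⌈·⌉ = 675
j=9: r + 8k = 766.628076… → ⌈·⌉ = 767
j=10: r + 9k = 859.243461… → ⌈·⌉ = 860
j=11: r + 10k = 951.858846… → ⌈·⌉ = 952
j=12: r + 11k = 1044.474230… → ⌈·⌉ = 1045
j=13: r + 12k = 1137.089615… → ⌈·⌉ = 1138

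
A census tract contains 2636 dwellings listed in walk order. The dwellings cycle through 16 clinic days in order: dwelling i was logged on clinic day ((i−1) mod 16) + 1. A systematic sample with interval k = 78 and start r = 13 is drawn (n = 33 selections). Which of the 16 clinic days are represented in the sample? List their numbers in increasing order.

1, 3, 5, 7, 9, 11, 13, 15

Consecutive selections differ by k = 78, so their clinic day numbers differ by 78 mod 16 = 14.
gcd(78, 16) = 2, so the sample visits 16/2 = 8 distinct residues mod 16.
Start 13 is clinic day 13; the clinic days hit are 1, 3, 5, 7, 9, 11, 13, 15.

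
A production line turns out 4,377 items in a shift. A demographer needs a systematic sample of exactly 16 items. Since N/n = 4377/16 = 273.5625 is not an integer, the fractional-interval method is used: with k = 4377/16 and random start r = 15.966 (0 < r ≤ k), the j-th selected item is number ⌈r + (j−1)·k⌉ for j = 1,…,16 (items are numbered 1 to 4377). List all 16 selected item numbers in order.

16, 290, 564, 837, 1111, 1384, 1658, 1931, 2205, 2479, 2752, 3026, 3299, 3573, 3846, 4120

j=1: r + 0k = 15.966 → ⌈·⌉ = 16
j=2: r + 1k = 289.5285 → ⌈·⌉ = 290
j=3: r + 2k = 563.091 → ⌈·⌉ = 564
j=4: r + 3k = 836.6535 → ⌈·⌉ = 837
j=5: r + 4k = 1110.216 → ⌈·⌉ = 1111
j=6: r + 5k = 1383.7785 → ⌈·⌉ = 1384
j=7: r + 6k = 1657.341 → ⌈·⌉ = 1658
j=8: r + 7k = 1930.9035 → ⌈·⌉ = 1931
j=9: r + 8k = 2204.466 → ⌈·⌉ = 2205
j=10: r + 9k = 2478.0285 → ⌈·⌉ = 2479
j=11: r + 10k = 2751.591 → ⌈·⌉ = 2752
j=12: r + 11k = 3025.1535 → ⌈·⌉ = 3026
j=13: r + 12k = 3298.716 → ⌈·⌉ = 3299
j=14: r + 13k = 3572.2785 → ⌈·⌉ = 3573
j=15: r + 14k = 3845.841 → ⌈·⌉ = 3846
j=16: r + 15k = 4119.4035 → ⌈·⌉ = 4120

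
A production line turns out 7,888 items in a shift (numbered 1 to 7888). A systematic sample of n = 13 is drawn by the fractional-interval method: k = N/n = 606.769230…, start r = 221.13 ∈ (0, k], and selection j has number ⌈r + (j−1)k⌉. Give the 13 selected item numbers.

j=1: r + 0k = 221.13 → ⌈·⌉ = 222
j=2: r + 1k = 827.899230… → ⌈·⌉ = 828
j=3: r + 2k = 1434.668461… → ⌈·⌉ = 1435
j=4: r + 3k = 2041.437692… → ⌈·⌉ = 2042
j=5: r + 4k = 2648.206923… → ⌈·⌉ = 2649
j=6: r + 5k = 3254.976153… → ⌈·⌉ = 3255
j=7: r + 6k = 3861.745384… → ⌈·⌉ = 3862
j=8: r + 7k = 4468.514615… → ⌈·⌉ = 4469
j=9: r + 8k = 5075.283846… → ⌈·⌉ = 5076
j=10: r + 9k = 5682.053076… → ⌈·⌉ = 5683
j=11: r + 10k = 6288.822307… → ⌈·⌉ = 6289
j=12: r + 11k = 6895.591538… → ⌈·⌉ = 6896
j=13: r + 12k = 7502.360769… → ⌈·⌉ = 7503

222, 828, 1435, 2042, 2649, 3255, 3862, 4469, 5076, 5683, 6289, 6896, 7503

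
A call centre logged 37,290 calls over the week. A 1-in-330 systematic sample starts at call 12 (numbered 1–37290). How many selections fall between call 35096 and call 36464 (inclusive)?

4

k = 330
First selection ≥ 35096: 12 + ⌈(35096−12)/330⌉·330 = 12 + 107×330 = 35322
Last selection ≤ 36464: 12 + ⌊(36464−12)/330⌋·330 = 12 + 110×330 = 36312
Count = 110 − 107 + 1 = 4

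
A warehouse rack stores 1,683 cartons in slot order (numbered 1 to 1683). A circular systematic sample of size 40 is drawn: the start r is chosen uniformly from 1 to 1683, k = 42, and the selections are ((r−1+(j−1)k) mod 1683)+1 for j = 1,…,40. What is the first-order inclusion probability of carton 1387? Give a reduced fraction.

40/1683

For each position j, as r ranges over 1…1683 the j-th selection hits every carton exactly once, so carton 1387 is selected for exactly 40 of the 1683 starts.
Inclusion probability = 40/1683.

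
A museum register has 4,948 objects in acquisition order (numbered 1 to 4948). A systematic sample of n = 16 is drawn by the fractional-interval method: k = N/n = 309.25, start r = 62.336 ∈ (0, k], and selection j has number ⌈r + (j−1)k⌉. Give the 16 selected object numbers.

j=1: r + 0k = 62.336 → ⌈·⌉ = 63
j=2: r + 1k = 371.586 → ⌈·⌉ = 372
j=3: r + 2k = 680.836 → ⌈·⌉ = 681
j=4: r + 3k = 990.086 → ⌈·⌉ = 991
j=5: r + 4k = 1299.336 → ⌈·⌉ = 1300
j=6: r + 5k = 1608.586 → ⌈·⌉ = 1609
j=7: r + 6k = 1917.836 → ⌈·⌉ = 1918
j=8: r + 7k = 2227.086 → ⌈·⌉ = 2228
j=9: r + 8k = 2536.336 → ⌈·⌉ = 2537
j=10: r + 9k = 2845.586 → ⌈·⌉ = 2846
j=11: r + 10k = 3154.836 → ⌈·⌉ = 3155
j=12: r + 11k = 3464.086 → ⌈·⌉ = 3465
j=13: r + 12k = 3773.336 → ⌈·⌉ = 3774
j=14: r + 13k = 4082.586 → ⌈·⌉ = 4083
j=15: r + 14k = 4391.836 → ⌈·⌉ = 4392
j=16: r + 15k = 4701.086 → ⌈·⌉ = 4702

63, 372, 681, 991, 1300, 1609, 1918, 2228, 2537, 2846, 3155, 3465, 3774, 4083, 4392, 4702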